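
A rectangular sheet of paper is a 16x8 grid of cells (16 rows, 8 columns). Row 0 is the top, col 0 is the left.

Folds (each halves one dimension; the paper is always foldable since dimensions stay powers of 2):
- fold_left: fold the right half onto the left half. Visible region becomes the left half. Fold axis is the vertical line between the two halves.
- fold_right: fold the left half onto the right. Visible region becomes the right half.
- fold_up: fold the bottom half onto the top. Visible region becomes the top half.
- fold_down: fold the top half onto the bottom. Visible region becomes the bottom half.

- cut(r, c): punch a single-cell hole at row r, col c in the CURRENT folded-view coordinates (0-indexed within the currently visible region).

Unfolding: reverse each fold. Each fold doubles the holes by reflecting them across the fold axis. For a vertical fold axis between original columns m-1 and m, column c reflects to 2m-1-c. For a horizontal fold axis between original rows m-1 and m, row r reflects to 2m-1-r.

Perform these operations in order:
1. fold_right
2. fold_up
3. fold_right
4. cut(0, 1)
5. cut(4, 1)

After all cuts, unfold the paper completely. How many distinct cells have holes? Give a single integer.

Op 1 fold_right: fold axis v@4; visible region now rows[0,16) x cols[4,8) = 16x4
Op 2 fold_up: fold axis h@8; visible region now rows[0,8) x cols[4,8) = 8x4
Op 3 fold_right: fold axis v@6; visible region now rows[0,8) x cols[6,8) = 8x2
Op 4 cut(0, 1): punch at orig (0,7); cuts so far [(0, 7)]; region rows[0,8) x cols[6,8) = 8x2
Op 5 cut(4, 1): punch at orig (4,7); cuts so far [(0, 7), (4, 7)]; region rows[0,8) x cols[6,8) = 8x2
Unfold 1 (reflect across v@6): 4 holes -> [(0, 4), (0, 7), (4, 4), (4, 7)]
Unfold 2 (reflect across h@8): 8 holes -> [(0, 4), (0, 7), (4, 4), (4, 7), (11, 4), (11, 7), (15, 4), (15, 7)]
Unfold 3 (reflect across v@4): 16 holes -> [(0, 0), (0, 3), (0, 4), (0, 7), (4, 0), (4, 3), (4, 4), (4, 7), (11, 0), (11, 3), (11, 4), (11, 7), (15, 0), (15, 3), (15, 4), (15, 7)]

Answer: 16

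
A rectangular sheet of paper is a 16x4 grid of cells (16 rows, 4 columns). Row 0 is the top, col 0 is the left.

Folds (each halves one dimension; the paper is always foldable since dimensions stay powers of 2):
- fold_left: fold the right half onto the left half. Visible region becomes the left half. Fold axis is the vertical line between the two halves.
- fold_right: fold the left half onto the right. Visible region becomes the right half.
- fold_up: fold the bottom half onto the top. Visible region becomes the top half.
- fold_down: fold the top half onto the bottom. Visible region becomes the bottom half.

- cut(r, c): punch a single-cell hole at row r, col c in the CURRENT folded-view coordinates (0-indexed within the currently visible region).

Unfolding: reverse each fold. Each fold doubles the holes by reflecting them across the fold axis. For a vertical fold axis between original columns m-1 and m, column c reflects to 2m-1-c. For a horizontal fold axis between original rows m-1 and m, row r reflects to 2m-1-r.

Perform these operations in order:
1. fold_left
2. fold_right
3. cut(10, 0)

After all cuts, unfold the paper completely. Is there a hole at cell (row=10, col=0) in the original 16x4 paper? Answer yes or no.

Op 1 fold_left: fold axis v@2; visible region now rows[0,16) x cols[0,2) = 16x2
Op 2 fold_right: fold axis v@1; visible region now rows[0,16) x cols[1,2) = 16x1
Op 3 cut(10, 0): punch at orig (10,1); cuts so far [(10, 1)]; region rows[0,16) x cols[1,2) = 16x1
Unfold 1 (reflect across v@1): 2 holes -> [(10, 0), (10, 1)]
Unfold 2 (reflect across v@2): 4 holes -> [(10, 0), (10, 1), (10, 2), (10, 3)]
Holes: [(10, 0), (10, 1), (10, 2), (10, 3)]

Answer: yes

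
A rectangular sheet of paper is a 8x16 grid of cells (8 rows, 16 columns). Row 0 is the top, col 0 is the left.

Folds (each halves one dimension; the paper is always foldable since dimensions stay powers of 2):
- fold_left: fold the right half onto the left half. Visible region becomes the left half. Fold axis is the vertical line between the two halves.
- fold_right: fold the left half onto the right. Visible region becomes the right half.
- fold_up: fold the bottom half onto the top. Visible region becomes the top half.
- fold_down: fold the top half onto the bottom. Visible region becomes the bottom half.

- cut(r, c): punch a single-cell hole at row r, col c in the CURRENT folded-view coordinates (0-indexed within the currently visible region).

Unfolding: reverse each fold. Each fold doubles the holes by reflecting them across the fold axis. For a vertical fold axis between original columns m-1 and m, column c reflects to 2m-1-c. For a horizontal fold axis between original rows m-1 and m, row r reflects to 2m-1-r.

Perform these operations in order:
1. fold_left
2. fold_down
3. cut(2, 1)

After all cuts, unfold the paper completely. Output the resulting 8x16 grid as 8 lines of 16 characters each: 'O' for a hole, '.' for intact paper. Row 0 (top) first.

Op 1 fold_left: fold axis v@8; visible region now rows[0,8) x cols[0,8) = 8x8
Op 2 fold_down: fold axis h@4; visible region now rows[4,8) x cols[0,8) = 4x8
Op 3 cut(2, 1): punch at orig (6,1); cuts so far [(6, 1)]; region rows[4,8) x cols[0,8) = 4x8
Unfold 1 (reflect across h@4): 2 holes -> [(1, 1), (6, 1)]
Unfold 2 (reflect across v@8): 4 holes -> [(1, 1), (1, 14), (6, 1), (6, 14)]

Answer: ................
.O............O.
................
................
................
................
.O............O.
................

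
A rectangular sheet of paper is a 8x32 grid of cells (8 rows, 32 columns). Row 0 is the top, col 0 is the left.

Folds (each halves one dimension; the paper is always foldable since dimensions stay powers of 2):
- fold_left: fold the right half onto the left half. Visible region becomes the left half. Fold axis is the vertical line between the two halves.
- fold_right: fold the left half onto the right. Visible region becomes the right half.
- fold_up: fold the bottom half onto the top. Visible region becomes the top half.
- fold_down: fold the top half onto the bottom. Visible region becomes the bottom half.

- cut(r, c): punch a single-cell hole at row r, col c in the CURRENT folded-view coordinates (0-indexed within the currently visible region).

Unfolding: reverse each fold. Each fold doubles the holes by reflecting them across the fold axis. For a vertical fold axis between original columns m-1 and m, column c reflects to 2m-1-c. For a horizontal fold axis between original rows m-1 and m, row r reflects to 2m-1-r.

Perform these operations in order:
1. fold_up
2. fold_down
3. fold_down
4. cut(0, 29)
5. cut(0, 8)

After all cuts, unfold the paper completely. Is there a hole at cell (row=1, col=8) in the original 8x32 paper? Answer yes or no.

Op 1 fold_up: fold axis h@4; visible region now rows[0,4) x cols[0,32) = 4x32
Op 2 fold_down: fold axis h@2; visible region now rows[2,4) x cols[0,32) = 2x32
Op 3 fold_down: fold axis h@3; visible region now rows[3,4) x cols[0,32) = 1x32
Op 4 cut(0, 29): punch at orig (3,29); cuts so far [(3, 29)]; region rows[3,4) x cols[0,32) = 1x32
Op 5 cut(0, 8): punch at orig (3,8); cuts so far [(3, 8), (3, 29)]; region rows[3,4) x cols[0,32) = 1x32
Unfold 1 (reflect across h@3): 4 holes -> [(2, 8), (2, 29), (3, 8), (3, 29)]
Unfold 2 (reflect across h@2): 8 holes -> [(0, 8), (0, 29), (1, 8), (1, 29), (2, 8), (2, 29), (3, 8), (3, 29)]
Unfold 3 (reflect across h@4): 16 holes -> [(0, 8), (0, 29), (1, 8), (1, 29), (2, 8), (2, 29), (3, 8), (3, 29), (4, 8), (4, 29), (5, 8), (5, 29), (6, 8), (6, 29), (7, 8), (7, 29)]
Holes: [(0, 8), (0, 29), (1, 8), (1, 29), (2, 8), (2, 29), (3, 8), (3, 29), (4, 8), (4, 29), (5, 8), (5, 29), (6, 8), (6, 29), (7, 8), (7, 29)]

Answer: yes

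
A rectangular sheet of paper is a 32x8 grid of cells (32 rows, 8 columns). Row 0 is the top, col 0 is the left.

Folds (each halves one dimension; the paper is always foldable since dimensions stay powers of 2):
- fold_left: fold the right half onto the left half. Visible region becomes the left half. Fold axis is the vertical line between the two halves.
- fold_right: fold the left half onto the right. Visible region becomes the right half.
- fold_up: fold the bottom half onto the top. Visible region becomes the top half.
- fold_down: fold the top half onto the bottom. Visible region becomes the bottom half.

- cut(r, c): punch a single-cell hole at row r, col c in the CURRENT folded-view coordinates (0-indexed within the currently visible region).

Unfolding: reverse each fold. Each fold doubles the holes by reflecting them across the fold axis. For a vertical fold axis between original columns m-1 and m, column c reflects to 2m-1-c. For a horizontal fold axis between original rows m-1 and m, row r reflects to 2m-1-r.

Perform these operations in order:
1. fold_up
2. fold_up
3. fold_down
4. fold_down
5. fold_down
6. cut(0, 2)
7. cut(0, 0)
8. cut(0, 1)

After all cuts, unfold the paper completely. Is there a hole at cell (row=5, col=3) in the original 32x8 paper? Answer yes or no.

Op 1 fold_up: fold axis h@16; visible region now rows[0,16) x cols[0,8) = 16x8
Op 2 fold_up: fold axis h@8; visible region now rows[0,8) x cols[0,8) = 8x8
Op 3 fold_down: fold axis h@4; visible region now rows[4,8) x cols[0,8) = 4x8
Op 4 fold_down: fold axis h@6; visible region now rows[6,8) x cols[0,8) = 2x8
Op 5 fold_down: fold axis h@7; visible region now rows[7,8) x cols[0,8) = 1x8
Op 6 cut(0, 2): punch at orig (7,2); cuts so far [(7, 2)]; region rows[7,8) x cols[0,8) = 1x8
Op 7 cut(0, 0): punch at orig (7,0); cuts so far [(7, 0), (7, 2)]; region rows[7,8) x cols[0,8) = 1x8
Op 8 cut(0, 1): punch at orig (7,1); cuts so far [(7, 0), (7, 1), (7, 2)]; region rows[7,8) x cols[0,8) = 1x8
Unfold 1 (reflect across h@7): 6 holes -> [(6, 0), (6, 1), (6, 2), (7, 0), (7, 1), (7, 2)]
Unfold 2 (reflect across h@6): 12 holes -> [(4, 0), (4, 1), (4, 2), (5, 0), (5, 1), (5, 2), (6, 0), (6, 1), (6, 2), (7, 0), (7, 1), (7, 2)]
Unfold 3 (reflect across h@4): 24 holes -> [(0, 0), (0, 1), (0, 2), (1, 0), (1, 1), (1, 2), (2, 0), (2, 1), (2, 2), (3, 0), (3, 1), (3, 2), (4, 0), (4, 1), (4, 2), (5, 0), (5, 1), (5, 2), (6, 0), (6, 1), (6, 2), (7, 0), (7, 1), (7, 2)]
Unfold 4 (reflect across h@8): 48 holes -> [(0, 0), (0, 1), (0, 2), (1, 0), (1, 1), (1, 2), (2, 0), (2, 1), (2, 2), (3, 0), (3, 1), (3, 2), (4, 0), (4, 1), (4, 2), (5, 0), (5, 1), (5, 2), (6, 0), (6, 1), (6, 2), (7, 0), (7, 1), (7, 2), (8, 0), (8, 1), (8, 2), (9, 0), (9, 1), (9, 2), (10, 0), (10, 1), (10, 2), (11, 0), (11, 1), (11, 2), (12, 0), (12, 1), (12, 2), (13, 0), (13, 1), (13, 2), (14, 0), (14, 1), (14, 2), (15, 0), (15, 1), (15, 2)]
Unfold 5 (reflect across h@16): 96 holes -> [(0, 0), (0, 1), (0, 2), (1, 0), (1, 1), (1, 2), (2, 0), (2, 1), (2, 2), (3, 0), (3, 1), (3, 2), (4, 0), (4, 1), (4, 2), (5, 0), (5, 1), (5, 2), (6, 0), (6, 1), (6, 2), (7, 0), (7, 1), (7, 2), (8, 0), (8, 1), (8, 2), (9, 0), (9, 1), (9, 2), (10, 0), (10, 1), (10, 2), (11, 0), (11, 1), (11, 2), (12, 0), (12, 1), (12, 2), (13, 0), (13, 1), (13, 2), (14, 0), (14, 1), (14, 2), (15, 0), (15, 1), (15, 2), (16, 0), (16, 1), (16, 2), (17, 0), (17, 1), (17, 2), (18, 0), (18, 1), (18, 2), (19, 0), (19, 1), (19, 2), (20, 0), (20, 1), (20, 2), (21, 0), (21, 1), (21, 2), (22, 0), (22, 1), (22, 2), (23, 0), (23, 1), (23, 2), (24, 0), (24, 1), (24, 2), (25, 0), (25, 1), (25, 2), (26, 0), (26, 1), (26, 2), (27, 0), (27, 1), (27, 2), (28, 0), (28, 1), (28, 2), (29, 0), (29, 1), (29, 2), (30, 0), (30, 1), (30, 2), (31, 0), (31, 1), (31, 2)]
Holes: [(0, 0), (0, 1), (0, 2), (1, 0), (1, 1), (1, 2), (2, 0), (2, 1), (2, 2), (3, 0), (3, 1), (3, 2), (4, 0), (4, 1), (4, 2), (5, 0), (5, 1), (5, 2), (6, 0), (6, 1), (6, 2), (7, 0), (7, 1), (7, 2), (8, 0), (8, 1), (8, 2), (9, 0), (9, 1), (9, 2), (10, 0), (10, 1), (10, 2), (11, 0), (11, 1), (11, 2), (12, 0), (12, 1), (12, 2), (13, 0), (13, 1), (13, 2), (14, 0), (14, 1), (14, 2), (15, 0), (15, 1), (15, 2), (16, 0), (16, 1), (16, 2), (17, 0), (17, 1), (17, 2), (18, 0), (18, 1), (18, 2), (19, 0), (19, 1), (19, 2), (20, 0), (20, 1), (20, 2), (21, 0), (21, 1), (21, 2), (22, 0), (22, 1), (22, 2), (23, 0), (23, 1), (23, 2), (24, 0), (24, 1), (24, 2), (25, 0), (25, 1), (25, 2), (26, 0), (26, 1), (26, 2), (27, 0), (27, 1), (27, 2), (28, 0), (28, 1), (28, 2), (29, 0), (29, 1), (29, 2), (30, 0), (30, 1), (30, 2), (31, 0), (31, 1), (31, 2)]

Answer: no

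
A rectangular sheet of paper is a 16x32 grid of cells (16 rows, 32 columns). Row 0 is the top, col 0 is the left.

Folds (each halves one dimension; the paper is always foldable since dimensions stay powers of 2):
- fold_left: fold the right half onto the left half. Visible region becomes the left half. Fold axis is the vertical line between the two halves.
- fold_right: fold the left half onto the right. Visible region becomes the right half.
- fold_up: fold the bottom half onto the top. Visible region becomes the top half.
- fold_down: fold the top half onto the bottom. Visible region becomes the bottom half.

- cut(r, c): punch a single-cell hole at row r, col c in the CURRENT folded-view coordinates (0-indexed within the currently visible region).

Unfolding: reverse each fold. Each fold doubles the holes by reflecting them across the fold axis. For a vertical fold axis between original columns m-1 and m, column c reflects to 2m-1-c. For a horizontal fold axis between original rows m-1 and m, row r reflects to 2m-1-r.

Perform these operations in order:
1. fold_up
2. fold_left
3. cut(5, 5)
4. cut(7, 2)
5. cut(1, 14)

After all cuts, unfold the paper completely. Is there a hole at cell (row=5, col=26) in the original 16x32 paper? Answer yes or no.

Op 1 fold_up: fold axis h@8; visible region now rows[0,8) x cols[0,32) = 8x32
Op 2 fold_left: fold axis v@16; visible region now rows[0,8) x cols[0,16) = 8x16
Op 3 cut(5, 5): punch at orig (5,5); cuts so far [(5, 5)]; region rows[0,8) x cols[0,16) = 8x16
Op 4 cut(7, 2): punch at orig (7,2); cuts so far [(5, 5), (7, 2)]; region rows[0,8) x cols[0,16) = 8x16
Op 5 cut(1, 14): punch at orig (1,14); cuts so far [(1, 14), (5, 5), (7, 2)]; region rows[0,8) x cols[0,16) = 8x16
Unfold 1 (reflect across v@16): 6 holes -> [(1, 14), (1, 17), (5, 5), (5, 26), (7, 2), (7, 29)]
Unfold 2 (reflect across h@8): 12 holes -> [(1, 14), (1, 17), (5, 5), (5, 26), (7, 2), (7, 29), (8, 2), (8, 29), (10, 5), (10, 26), (14, 14), (14, 17)]
Holes: [(1, 14), (1, 17), (5, 5), (5, 26), (7, 2), (7, 29), (8, 2), (8, 29), (10, 5), (10, 26), (14, 14), (14, 17)]

Answer: yes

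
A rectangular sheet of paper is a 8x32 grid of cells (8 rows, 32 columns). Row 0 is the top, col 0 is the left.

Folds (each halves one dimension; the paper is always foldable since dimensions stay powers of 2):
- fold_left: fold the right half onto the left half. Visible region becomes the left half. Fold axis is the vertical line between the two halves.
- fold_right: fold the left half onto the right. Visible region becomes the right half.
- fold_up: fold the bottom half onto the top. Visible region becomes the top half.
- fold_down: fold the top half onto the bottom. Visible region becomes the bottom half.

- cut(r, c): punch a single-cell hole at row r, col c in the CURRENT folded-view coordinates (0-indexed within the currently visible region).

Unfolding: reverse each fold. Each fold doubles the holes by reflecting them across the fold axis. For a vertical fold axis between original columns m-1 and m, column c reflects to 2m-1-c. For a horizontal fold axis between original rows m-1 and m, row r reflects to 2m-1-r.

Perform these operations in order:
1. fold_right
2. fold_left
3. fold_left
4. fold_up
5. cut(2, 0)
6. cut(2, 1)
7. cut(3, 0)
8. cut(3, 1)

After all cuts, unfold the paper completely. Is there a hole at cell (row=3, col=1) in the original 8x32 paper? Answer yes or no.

Op 1 fold_right: fold axis v@16; visible region now rows[0,8) x cols[16,32) = 8x16
Op 2 fold_left: fold axis v@24; visible region now rows[0,8) x cols[16,24) = 8x8
Op 3 fold_left: fold axis v@20; visible region now rows[0,8) x cols[16,20) = 8x4
Op 4 fold_up: fold axis h@4; visible region now rows[0,4) x cols[16,20) = 4x4
Op 5 cut(2, 0): punch at orig (2,16); cuts so far [(2, 16)]; region rows[0,4) x cols[16,20) = 4x4
Op 6 cut(2, 1): punch at orig (2,17); cuts so far [(2, 16), (2, 17)]; region rows[0,4) x cols[16,20) = 4x4
Op 7 cut(3, 0): punch at orig (3,16); cuts so far [(2, 16), (2, 17), (3, 16)]; region rows[0,4) x cols[16,20) = 4x4
Op 8 cut(3, 1): punch at orig (3,17); cuts so far [(2, 16), (2, 17), (3, 16), (3, 17)]; region rows[0,4) x cols[16,20) = 4x4
Unfold 1 (reflect across h@4): 8 holes -> [(2, 16), (2, 17), (3, 16), (3, 17), (4, 16), (4, 17), (5, 16), (5, 17)]
Unfold 2 (reflect across v@20): 16 holes -> [(2, 16), (2, 17), (2, 22), (2, 23), (3, 16), (3, 17), (3, 22), (3, 23), (4, 16), (4, 17), (4, 22), (4, 23), (5, 16), (5, 17), (5, 22), (5, 23)]
Unfold 3 (reflect across v@24): 32 holes -> [(2, 16), (2, 17), (2, 22), (2, 23), (2, 24), (2, 25), (2, 30), (2, 31), (3, 16), (3, 17), (3, 22), (3, 23), (3, 24), (3, 25), (3, 30), (3, 31), (4, 16), (4, 17), (4, 22), (4, 23), (4, 24), (4, 25), (4, 30), (4, 31), (5, 16), (5, 17), (5, 22), (5, 23), (5, 24), (5, 25), (5, 30), (5, 31)]
Unfold 4 (reflect across v@16): 64 holes -> [(2, 0), (2, 1), (2, 6), (2, 7), (2, 8), (2, 9), (2, 14), (2, 15), (2, 16), (2, 17), (2, 22), (2, 23), (2, 24), (2, 25), (2, 30), (2, 31), (3, 0), (3, 1), (3, 6), (3, 7), (3, 8), (3, 9), (3, 14), (3, 15), (3, 16), (3, 17), (3, 22), (3, 23), (3, 24), (3, 25), (3, 30), (3, 31), (4, 0), (4, 1), (4, 6), (4, 7), (4, 8), (4, 9), (4, 14), (4, 15), (4, 16), (4, 17), (4, 22), (4, 23), (4, 24), (4, 25), (4, 30), (4, 31), (5, 0), (5, 1), (5, 6), (5, 7), (5, 8), (5, 9), (5, 14), (5, 15), (5, 16), (5, 17), (5, 22), (5, 23), (5, 24), (5, 25), (5, 30), (5, 31)]
Holes: [(2, 0), (2, 1), (2, 6), (2, 7), (2, 8), (2, 9), (2, 14), (2, 15), (2, 16), (2, 17), (2, 22), (2, 23), (2, 24), (2, 25), (2, 30), (2, 31), (3, 0), (3, 1), (3, 6), (3, 7), (3, 8), (3, 9), (3, 14), (3, 15), (3, 16), (3, 17), (3, 22), (3, 23), (3, 24), (3, 25), (3, 30), (3, 31), (4, 0), (4, 1), (4, 6), (4, 7), (4, 8), (4, 9), (4, 14), (4, 15), (4, 16), (4, 17), (4, 22), (4, 23), (4, 24), (4, 25), (4, 30), (4, 31), (5, 0), (5, 1), (5, 6), (5, 7), (5, 8), (5, 9), (5, 14), (5, 15), (5, 16), (5, 17), (5, 22), (5, 23), (5, 24), (5, 25), (5, 30), (5, 31)]

Answer: yes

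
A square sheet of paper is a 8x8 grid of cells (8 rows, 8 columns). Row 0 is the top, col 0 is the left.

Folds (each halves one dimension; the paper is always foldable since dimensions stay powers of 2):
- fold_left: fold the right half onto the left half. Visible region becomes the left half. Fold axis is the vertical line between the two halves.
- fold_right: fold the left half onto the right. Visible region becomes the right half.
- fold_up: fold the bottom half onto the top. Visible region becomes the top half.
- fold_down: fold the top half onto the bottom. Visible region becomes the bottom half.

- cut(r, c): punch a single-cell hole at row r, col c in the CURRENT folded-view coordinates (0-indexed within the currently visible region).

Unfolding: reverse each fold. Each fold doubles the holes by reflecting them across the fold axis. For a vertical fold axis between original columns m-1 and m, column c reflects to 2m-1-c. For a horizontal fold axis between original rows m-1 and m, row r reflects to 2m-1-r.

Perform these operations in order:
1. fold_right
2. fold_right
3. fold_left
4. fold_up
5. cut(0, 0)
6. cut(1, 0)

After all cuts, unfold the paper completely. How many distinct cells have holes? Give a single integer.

Op 1 fold_right: fold axis v@4; visible region now rows[0,8) x cols[4,8) = 8x4
Op 2 fold_right: fold axis v@6; visible region now rows[0,8) x cols[6,8) = 8x2
Op 3 fold_left: fold axis v@7; visible region now rows[0,8) x cols[6,7) = 8x1
Op 4 fold_up: fold axis h@4; visible region now rows[0,4) x cols[6,7) = 4x1
Op 5 cut(0, 0): punch at orig (0,6); cuts so far [(0, 6)]; region rows[0,4) x cols[6,7) = 4x1
Op 6 cut(1, 0): punch at orig (1,6); cuts so far [(0, 6), (1, 6)]; region rows[0,4) x cols[6,7) = 4x1
Unfold 1 (reflect across h@4): 4 holes -> [(0, 6), (1, 6), (6, 6), (7, 6)]
Unfold 2 (reflect across v@7): 8 holes -> [(0, 6), (0, 7), (1, 6), (1, 7), (6, 6), (6, 7), (7, 6), (7, 7)]
Unfold 3 (reflect across v@6): 16 holes -> [(0, 4), (0, 5), (0, 6), (0, 7), (1, 4), (1, 5), (1, 6), (1, 7), (6, 4), (6, 5), (6, 6), (6, 7), (7, 4), (7, 5), (7, 6), (7, 7)]
Unfold 4 (reflect across v@4): 32 holes -> [(0, 0), (0, 1), (0, 2), (0, 3), (0, 4), (0, 5), (0, 6), (0, 7), (1, 0), (1, 1), (1, 2), (1, 3), (1, 4), (1, 5), (1, 6), (1, 7), (6, 0), (6, 1), (6, 2), (6, 3), (6, 4), (6, 5), (6, 6), (6, 7), (7, 0), (7, 1), (7, 2), (7, 3), (7, 4), (7, 5), (7, 6), (7, 7)]

Answer: 32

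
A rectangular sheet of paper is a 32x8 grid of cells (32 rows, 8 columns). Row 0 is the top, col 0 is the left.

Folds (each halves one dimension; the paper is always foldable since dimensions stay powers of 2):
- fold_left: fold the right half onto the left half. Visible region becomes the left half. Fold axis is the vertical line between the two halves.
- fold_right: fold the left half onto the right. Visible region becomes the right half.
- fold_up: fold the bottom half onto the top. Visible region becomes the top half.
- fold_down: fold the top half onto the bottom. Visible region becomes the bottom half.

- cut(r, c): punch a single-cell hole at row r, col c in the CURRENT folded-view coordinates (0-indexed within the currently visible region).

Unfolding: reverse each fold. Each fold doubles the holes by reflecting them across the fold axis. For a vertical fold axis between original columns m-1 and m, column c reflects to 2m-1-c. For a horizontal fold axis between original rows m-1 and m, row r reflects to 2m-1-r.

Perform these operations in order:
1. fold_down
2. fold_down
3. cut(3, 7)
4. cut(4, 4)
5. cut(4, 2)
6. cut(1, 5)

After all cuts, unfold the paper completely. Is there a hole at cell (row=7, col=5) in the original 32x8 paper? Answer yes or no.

Op 1 fold_down: fold axis h@16; visible region now rows[16,32) x cols[0,8) = 16x8
Op 2 fold_down: fold axis h@24; visible region now rows[24,32) x cols[0,8) = 8x8
Op 3 cut(3, 7): punch at orig (27,7); cuts so far [(27, 7)]; region rows[24,32) x cols[0,8) = 8x8
Op 4 cut(4, 4): punch at orig (28,4); cuts so far [(27, 7), (28, 4)]; region rows[24,32) x cols[0,8) = 8x8
Op 5 cut(4, 2): punch at orig (28,2); cuts so far [(27, 7), (28, 2), (28, 4)]; region rows[24,32) x cols[0,8) = 8x8
Op 6 cut(1, 5): punch at orig (25,5); cuts so far [(25, 5), (27, 7), (28, 2), (28, 4)]; region rows[24,32) x cols[0,8) = 8x8
Unfold 1 (reflect across h@24): 8 holes -> [(19, 2), (19, 4), (20, 7), (22, 5), (25, 5), (27, 7), (28, 2), (28, 4)]
Unfold 2 (reflect across h@16): 16 holes -> [(3, 2), (3, 4), (4, 7), (6, 5), (9, 5), (11, 7), (12, 2), (12, 4), (19, 2), (19, 4), (20, 7), (22, 5), (25, 5), (27, 7), (28, 2), (28, 4)]
Holes: [(3, 2), (3, 4), (4, 7), (6, 5), (9, 5), (11, 7), (12, 2), (12, 4), (19, 2), (19, 4), (20, 7), (22, 5), (25, 5), (27, 7), (28, 2), (28, 4)]

Answer: no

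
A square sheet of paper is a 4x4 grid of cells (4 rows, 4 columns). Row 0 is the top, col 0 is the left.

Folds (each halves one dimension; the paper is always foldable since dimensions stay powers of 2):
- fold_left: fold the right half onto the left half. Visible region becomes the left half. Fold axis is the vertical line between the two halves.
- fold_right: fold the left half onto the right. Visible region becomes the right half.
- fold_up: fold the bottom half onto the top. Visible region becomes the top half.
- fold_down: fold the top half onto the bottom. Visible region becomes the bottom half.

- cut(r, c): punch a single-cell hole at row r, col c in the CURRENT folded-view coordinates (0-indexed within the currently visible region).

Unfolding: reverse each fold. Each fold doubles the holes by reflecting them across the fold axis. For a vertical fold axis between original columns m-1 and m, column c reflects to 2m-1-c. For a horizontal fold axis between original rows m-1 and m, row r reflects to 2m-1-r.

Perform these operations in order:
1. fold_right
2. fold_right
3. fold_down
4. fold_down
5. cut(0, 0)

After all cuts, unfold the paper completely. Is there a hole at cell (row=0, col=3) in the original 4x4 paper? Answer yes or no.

Answer: yes

Derivation:
Op 1 fold_right: fold axis v@2; visible region now rows[0,4) x cols[2,4) = 4x2
Op 2 fold_right: fold axis v@3; visible region now rows[0,4) x cols[3,4) = 4x1
Op 3 fold_down: fold axis h@2; visible region now rows[2,4) x cols[3,4) = 2x1
Op 4 fold_down: fold axis h@3; visible region now rows[3,4) x cols[3,4) = 1x1
Op 5 cut(0, 0): punch at orig (3,3); cuts so far [(3, 3)]; region rows[3,4) x cols[3,4) = 1x1
Unfold 1 (reflect across h@3): 2 holes -> [(2, 3), (3, 3)]
Unfold 2 (reflect across h@2): 4 holes -> [(0, 3), (1, 3), (2, 3), (3, 3)]
Unfold 3 (reflect across v@3): 8 holes -> [(0, 2), (0, 3), (1, 2), (1, 3), (2, 2), (2, 3), (3, 2), (3, 3)]
Unfold 4 (reflect across v@2): 16 holes -> [(0, 0), (0, 1), (0, 2), (0, 3), (1, 0), (1, 1), (1, 2), (1, 3), (2, 0), (2, 1), (2, 2), (2, 3), (3, 0), (3, 1), (3, 2), (3, 3)]
Holes: [(0, 0), (0, 1), (0, 2), (0, 3), (1, 0), (1, 1), (1, 2), (1, 3), (2, 0), (2, 1), (2, 2), (2, 3), (3, 0), (3, 1), (3, 2), (3, 3)]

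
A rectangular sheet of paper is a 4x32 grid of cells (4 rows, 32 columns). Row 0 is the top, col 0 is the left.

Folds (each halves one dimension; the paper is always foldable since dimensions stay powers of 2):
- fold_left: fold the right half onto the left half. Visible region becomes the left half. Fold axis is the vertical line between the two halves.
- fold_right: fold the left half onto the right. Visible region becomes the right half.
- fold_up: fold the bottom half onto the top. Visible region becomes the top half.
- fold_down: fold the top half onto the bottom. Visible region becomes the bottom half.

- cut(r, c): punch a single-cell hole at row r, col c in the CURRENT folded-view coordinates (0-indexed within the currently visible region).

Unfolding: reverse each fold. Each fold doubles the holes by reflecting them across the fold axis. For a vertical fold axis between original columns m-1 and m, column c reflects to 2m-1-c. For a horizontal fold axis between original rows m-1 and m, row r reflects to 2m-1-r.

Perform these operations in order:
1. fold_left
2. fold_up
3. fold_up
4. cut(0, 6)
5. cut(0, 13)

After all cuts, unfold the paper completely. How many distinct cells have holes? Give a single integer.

Op 1 fold_left: fold axis v@16; visible region now rows[0,4) x cols[0,16) = 4x16
Op 2 fold_up: fold axis h@2; visible region now rows[0,2) x cols[0,16) = 2x16
Op 3 fold_up: fold axis h@1; visible region now rows[0,1) x cols[0,16) = 1x16
Op 4 cut(0, 6): punch at orig (0,6); cuts so far [(0, 6)]; region rows[0,1) x cols[0,16) = 1x16
Op 5 cut(0, 13): punch at orig (0,13); cuts so far [(0, 6), (0, 13)]; region rows[0,1) x cols[0,16) = 1x16
Unfold 1 (reflect across h@1): 4 holes -> [(0, 6), (0, 13), (1, 6), (1, 13)]
Unfold 2 (reflect across h@2): 8 holes -> [(0, 6), (0, 13), (1, 6), (1, 13), (2, 6), (2, 13), (3, 6), (3, 13)]
Unfold 3 (reflect across v@16): 16 holes -> [(0, 6), (0, 13), (0, 18), (0, 25), (1, 6), (1, 13), (1, 18), (1, 25), (2, 6), (2, 13), (2, 18), (2, 25), (3, 6), (3, 13), (3, 18), (3, 25)]

Answer: 16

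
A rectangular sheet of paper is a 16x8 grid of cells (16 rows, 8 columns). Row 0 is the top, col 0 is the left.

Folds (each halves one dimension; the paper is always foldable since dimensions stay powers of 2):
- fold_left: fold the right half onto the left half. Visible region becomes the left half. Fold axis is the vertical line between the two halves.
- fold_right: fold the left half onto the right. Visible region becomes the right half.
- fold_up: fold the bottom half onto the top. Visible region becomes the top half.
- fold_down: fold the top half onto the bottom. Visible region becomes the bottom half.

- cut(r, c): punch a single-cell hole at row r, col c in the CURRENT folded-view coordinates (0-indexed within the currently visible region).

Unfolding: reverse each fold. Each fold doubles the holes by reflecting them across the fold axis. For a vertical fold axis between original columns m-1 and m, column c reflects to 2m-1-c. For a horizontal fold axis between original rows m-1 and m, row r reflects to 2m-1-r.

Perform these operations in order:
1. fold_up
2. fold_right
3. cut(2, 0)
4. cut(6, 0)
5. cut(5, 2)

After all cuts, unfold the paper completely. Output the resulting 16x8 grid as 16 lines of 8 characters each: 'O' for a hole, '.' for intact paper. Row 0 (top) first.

Op 1 fold_up: fold axis h@8; visible region now rows[0,8) x cols[0,8) = 8x8
Op 2 fold_right: fold axis v@4; visible region now rows[0,8) x cols[4,8) = 8x4
Op 3 cut(2, 0): punch at orig (2,4); cuts so far [(2, 4)]; region rows[0,8) x cols[4,8) = 8x4
Op 4 cut(6, 0): punch at orig (6,4); cuts so far [(2, 4), (6, 4)]; region rows[0,8) x cols[4,8) = 8x4
Op 5 cut(5, 2): punch at orig (5,6); cuts so far [(2, 4), (5, 6), (6, 4)]; region rows[0,8) x cols[4,8) = 8x4
Unfold 1 (reflect across v@4): 6 holes -> [(2, 3), (2, 4), (5, 1), (5, 6), (6, 3), (6, 4)]
Unfold 2 (reflect across h@8): 12 holes -> [(2, 3), (2, 4), (5, 1), (5, 6), (6, 3), (6, 4), (9, 3), (9, 4), (10, 1), (10, 6), (13, 3), (13, 4)]

Answer: ........
........
...OO...
........
........
.O....O.
...OO...
........
........
...OO...
.O....O.
........
........
...OO...
........
........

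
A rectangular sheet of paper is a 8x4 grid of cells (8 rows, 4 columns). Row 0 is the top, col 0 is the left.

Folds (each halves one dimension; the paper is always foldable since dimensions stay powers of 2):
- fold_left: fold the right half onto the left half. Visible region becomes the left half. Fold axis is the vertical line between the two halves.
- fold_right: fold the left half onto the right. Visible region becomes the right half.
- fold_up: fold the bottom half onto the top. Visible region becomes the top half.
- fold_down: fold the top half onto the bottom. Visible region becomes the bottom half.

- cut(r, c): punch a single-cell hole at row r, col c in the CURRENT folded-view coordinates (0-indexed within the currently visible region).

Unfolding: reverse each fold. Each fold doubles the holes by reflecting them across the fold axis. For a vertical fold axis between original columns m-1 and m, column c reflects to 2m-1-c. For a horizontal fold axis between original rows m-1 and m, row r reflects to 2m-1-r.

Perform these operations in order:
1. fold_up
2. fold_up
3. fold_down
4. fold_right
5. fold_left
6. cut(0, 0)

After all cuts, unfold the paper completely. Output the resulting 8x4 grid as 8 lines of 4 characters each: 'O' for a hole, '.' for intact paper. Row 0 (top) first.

Answer: OOOO
OOOO
OOOO
OOOO
OOOO
OOOO
OOOO
OOOO

Derivation:
Op 1 fold_up: fold axis h@4; visible region now rows[0,4) x cols[0,4) = 4x4
Op 2 fold_up: fold axis h@2; visible region now rows[0,2) x cols[0,4) = 2x4
Op 3 fold_down: fold axis h@1; visible region now rows[1,2) x cols[0,4) = 1x4
Op 4 fold_right: fold axis v@2; visible region now rows[1,2) x cols[2,4) = 1x2
Op 5 fold_left: fold axis v@3; visible region now rows[1,2) x cols[2,3) = 1x1
Op 6 cut(0, 0): punch at orig (1,2); cuts so far [(1, 2)]; region rows[1,2) x cols[2,3) = 1x1
Unfold 1 (reflect across v@3): 2 holes -> [(1, 2), (1, 3)]
Unfold 2 (reflect across v@2): 4 holes -> [(1, 0), (1, 1), (1, 2), (1, 3)]
Unfold 3 (reflect across h@1): 8 holes -> [(0, 0), (0, 1), (0, 2), (0, 3), (1, 0), (1, 1), (1, 2), (1, 3)]
Unfold 4 (reflect across h@2): 16 holes -> [(0, 0), (0, 1), (0, 2), (0, 3), (1, 0), (1, 1), (1, 2), (1, 3), (2, 0), (2, 1), (2, 2), (2, 3), (3, 0), (3, 1), (3, 2), (3, 3)]
Unfold 5 (reflect across h@4): 32 holes -> [(0, 0), (0, 1), (0, 2), (0, 3), (1, 0), (1, 1), (1, 2), (1, 3), (2, 0), (2, 1), (2, 2), (2, 3), (3, 0), (3, 1), (3, 2), (3, 3), (4, 0), (4, 1), (4, 2), (4, 3), (5, 0), (5, 1), (5, 2), (5, 3), (6, 0), (6, 1), (6, 2), (6, 3), (7, 0), (7, 1), (7, 2), (7, 3)]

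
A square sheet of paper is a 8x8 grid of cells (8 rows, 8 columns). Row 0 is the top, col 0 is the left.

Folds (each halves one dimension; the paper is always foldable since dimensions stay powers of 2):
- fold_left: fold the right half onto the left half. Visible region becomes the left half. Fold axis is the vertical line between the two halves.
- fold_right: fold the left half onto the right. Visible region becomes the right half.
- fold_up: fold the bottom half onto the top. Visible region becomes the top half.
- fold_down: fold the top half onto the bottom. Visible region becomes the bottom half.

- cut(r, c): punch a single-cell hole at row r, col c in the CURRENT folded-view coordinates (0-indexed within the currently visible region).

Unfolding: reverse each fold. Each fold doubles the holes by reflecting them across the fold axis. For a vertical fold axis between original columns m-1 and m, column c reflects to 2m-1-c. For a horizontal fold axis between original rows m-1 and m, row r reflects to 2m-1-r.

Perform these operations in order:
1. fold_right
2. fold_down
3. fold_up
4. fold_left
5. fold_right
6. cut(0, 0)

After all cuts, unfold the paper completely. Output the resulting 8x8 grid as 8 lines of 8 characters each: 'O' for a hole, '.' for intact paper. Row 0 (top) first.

Answer: OOOOOOOO
........
........
OOOOOOOO
OOOOOOOO
........
........
OOOOOOOO

Derivation:
Op 1 fold_right: fold axis v@4; visible region now rows[0,8) x cols[4,8) = 8x4
Op 2 fold_down: fold axis h@4; visible region now rows[4,8) x cols[4,8) = 4x4
Op 3 fold_up: fold axis h@6; visible region now rows[4,6) x cols[4,8) = 2x4
Op 4 fold_left: fold axis v@6; visible region now rows[4,6) x cols[4,6) = 2x2
Op 5 fold_right: fold axis v@5; visible region now rows[4,6) x cols[5,6) = 2x1
Op 6 cut(0, 0): punch at orig (4,5); cuts so far [(4, 5)]; region rows[4,6) x cols[5,6) = 2x1
Unfold 1 (reflect across v@5): 2 holes -> [(4, 4), (4, 5)]
Unfold 2 (reflect across v@6): 4 holes -> [(4, 4), (4, 5), (4, 6), (4, 7)]
Unfold 3 (reflect across h@6): 8 holes -> [(4, 4), (4, 5), (4, 6), (4, 7), (7, 4), (7, 5), (7, 6), (7, 7)]
Unfold 4 (reflect across h@4): 16 holes -> [(0, 4), (0, 5), (0, 6), (0, 7), (3, 4), (3, 5), (3, 6), (3, 7), (4, 4), (4, 5), (4, 6), (4, 7), (7, 4), (7, 5), (7, 6), (7, 7)]
Unfold 5 (reflect across v@4): 32 holes -> [(0, 0), (0, 1), (0, 2), (0, 3), (0, 4), (0, 5), (0, 6), (0, 7), (3, 0), (3, 1), (3, 2), (3, 3), (3, 4), (3, 5), (3, 6), (3, 7), (4, 0), (4, 1), (4, 2), (4, 3), (4, 4), (4, 5), (4, 6), (4, 7), (7, 0), (7, 1), (7, 2), (7, 3), (7, 4), (7, 5), (7, 6), (7, 7)]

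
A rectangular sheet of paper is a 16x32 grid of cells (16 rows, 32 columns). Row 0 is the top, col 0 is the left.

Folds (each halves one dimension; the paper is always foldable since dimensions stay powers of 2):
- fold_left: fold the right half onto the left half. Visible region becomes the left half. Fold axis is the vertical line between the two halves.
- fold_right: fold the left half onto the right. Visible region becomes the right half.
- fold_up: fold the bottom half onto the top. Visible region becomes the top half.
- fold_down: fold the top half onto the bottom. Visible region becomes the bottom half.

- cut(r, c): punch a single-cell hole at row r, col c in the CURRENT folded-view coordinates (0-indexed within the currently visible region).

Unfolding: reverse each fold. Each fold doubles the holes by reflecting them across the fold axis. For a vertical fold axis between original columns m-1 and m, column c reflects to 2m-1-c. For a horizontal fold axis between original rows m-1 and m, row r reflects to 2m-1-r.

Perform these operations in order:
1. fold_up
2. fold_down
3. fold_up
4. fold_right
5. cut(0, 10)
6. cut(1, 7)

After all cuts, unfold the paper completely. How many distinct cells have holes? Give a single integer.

Answer: 32

Derivation:
Op 1 fold_up: fold axis h@8; visible region now rows[0,8) x cols[0,32) = 8x32
Op 2 fold_down: fold axis h@4; visible region now rows[4,8) x cols[0,32) = 4x32
Op 3 fold_up: fold axis h@6; visible region now rows[4,6) x cols[0,32) = 2x32
Op 4 fold_right: fold axis v@16; visible region now rows[4,6) x cols[16,32) = 2x16
Op 5 cut(0, 10): punch at orig (4,26); cuts so far [(4, 26)]; region rows[4,6) x cols[16,32) = 2x16
Op 6 cut(1, 7): punch at orig (5,23); cuts so far [(4, 26), (5, 23)]; region rows[4,6) x cols[16,32) = 2x16
Unfold 1 (reflect across v@16): 4 holes -> [(4, 5), (4, 26), (5, 8), (5, 23)]
Unfold 2 (reflect across h@6): 8 holes -> [(4, 5), (4, 26), (5, 8), (5, 23), (6, 8), (6, 23), (7, 5), (7, 26)]
Unfold 3 (reflect across h@4): 16 holes -> [(0, 5), (0, 26), (1, 8), (1, 23), (2, 8), (2, 23), (3, 5), (3, 26), (4, 5), (4, 26), (5, 8), (5, 23), (6, 8), (6, 23), (7, 5), (7, 26)]
Unfold 4 (reflect across h@8): 32 holes -> [(0, 5), (0, 26), (1, 8), (1, 23), (2, 8), (2, 23), (3, 5), (3, 26), (4, 5), (4, 26), (5, 8), (5, 23), (6, 8), (6, 23), (7, 5), (7, 26), (8, 5), (8, 26), (9, 8), (9, 23), (10, 8), (10, 23), (11, 5), (11, 26), (12, 5), (12, 26), (13, 8), (13, 23), (14, 8), (14, 23), (15, 5), (15, 26)]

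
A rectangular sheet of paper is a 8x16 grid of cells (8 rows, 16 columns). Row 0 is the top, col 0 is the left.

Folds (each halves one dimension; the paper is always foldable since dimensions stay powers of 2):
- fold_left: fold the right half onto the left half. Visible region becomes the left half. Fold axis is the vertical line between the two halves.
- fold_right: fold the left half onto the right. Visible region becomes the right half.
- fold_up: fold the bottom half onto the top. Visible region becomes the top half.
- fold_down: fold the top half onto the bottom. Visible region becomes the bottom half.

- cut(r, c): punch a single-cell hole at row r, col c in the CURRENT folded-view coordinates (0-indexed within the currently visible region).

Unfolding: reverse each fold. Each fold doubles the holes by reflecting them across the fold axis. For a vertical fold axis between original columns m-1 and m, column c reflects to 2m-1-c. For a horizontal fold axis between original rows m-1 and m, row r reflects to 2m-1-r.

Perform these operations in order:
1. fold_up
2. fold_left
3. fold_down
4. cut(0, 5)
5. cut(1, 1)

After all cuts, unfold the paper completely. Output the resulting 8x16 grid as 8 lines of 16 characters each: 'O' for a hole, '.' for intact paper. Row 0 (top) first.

Answer: .O............O.
.....O....O.....
.....O....O.....
.O............O.
.O............O.
.....O....O.....
.....O....O.....
.O............O.

Derivation:
Op 1 fold_up: fold axis h@4; visible region now rows[0,4) x cols[0,16) = 4x16
Op 2 fold_left: fold axis v@8; visible region now rows[0,4) x cols[0,8) = 4x8
Op 3 fold_down: fold axis h@2; visible region now rows[2,4) x cols[0,8) = 2x8
Op 4 cut(0, 5): punch at orig (2,5); cuts so far [(2, 5)]; region rows[2,4) x cols[0,8) = 2x8
Op 5 cut(1, 1): punch at orig (3,1); cuts so far [(2, 5), (3, 1)]; region rows[2,4) x cols[0,8) = 2x8
Unfold 1 (reflect across h@2): 4 holes -> [(0, 1), (1, 5), (2, 5), (3, 1)]
Unfold 2 (reflect across v@8): 8 holes -> [(0, 1), (0, 14), (1, 5), (1, 10), (2, 5), (2, 10), (3, 1), (3, 14)]
Unfold 3 (reflect across h@4): 16 holes -> [(0, 1), (0, 14), (1, 5), (1, 10), (2, 5), (2, 10), (3, 1), (3, 14), (4, 1), (4, 14), (5, 5), (5, 10), (6, 5), (6, 10), (7, 1), (7, 14)]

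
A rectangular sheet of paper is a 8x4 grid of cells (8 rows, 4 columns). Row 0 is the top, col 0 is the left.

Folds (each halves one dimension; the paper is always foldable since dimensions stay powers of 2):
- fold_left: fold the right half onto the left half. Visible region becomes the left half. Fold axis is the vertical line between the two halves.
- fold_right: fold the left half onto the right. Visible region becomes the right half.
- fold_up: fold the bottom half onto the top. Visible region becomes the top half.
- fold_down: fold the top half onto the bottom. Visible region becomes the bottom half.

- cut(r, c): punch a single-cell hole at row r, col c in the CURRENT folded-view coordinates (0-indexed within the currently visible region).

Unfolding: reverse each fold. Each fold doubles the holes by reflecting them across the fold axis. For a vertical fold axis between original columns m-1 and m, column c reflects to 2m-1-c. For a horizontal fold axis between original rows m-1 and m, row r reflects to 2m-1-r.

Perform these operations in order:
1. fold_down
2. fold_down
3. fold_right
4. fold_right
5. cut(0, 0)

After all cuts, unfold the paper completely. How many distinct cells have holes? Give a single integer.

Answer: 16

Derivation:
Op 1 fold_down: fold axis h@4; visible region now rows[4,8) x cols[0,4) = 4x4
Op 2 fold_down: fold axis h@6; visible region now rows[6,8) x cols[0,4) = 2x4
Op 3 fold_right: fold axis v@2; visible region now rows[6,8) x cols[2,4) = 2x2
Op 4 fold_right: fold axis v@3; visible region now rows[6,8) x cols[3,4) = 2x1
Op 5 cut(0, 0): punch at orig (6,3); cuts so far [(6, 3)]; region rows[6,8) x cols[3,4) = 2x1
Unfold 1 (reflect across v@3): 2 holes -> [(6, 2), (6, 3)]
Unfold 2 (reflect across v@2): 4 holes -> [(6, 0), (6, 1), (6, 2), (6, 3)]
Unfold 3 (reflect across h@6): 8 holes -> [(5, 0), (5, 1), (5, 2), (5, 3), (6, 0), (6, 1), (6, 2), (6, 3)]
Unfold 4 (reflect across h@4): 16 holes -> [(1, 0), (1, 1), (1, 2), (1, 3), (2, 0), (2, 1), (2, 2), (2, 3), (5, 0), (5, 1), (5, 2), (5, 3), (6, 0), (6, 1), (6, 2), (6, 3)]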